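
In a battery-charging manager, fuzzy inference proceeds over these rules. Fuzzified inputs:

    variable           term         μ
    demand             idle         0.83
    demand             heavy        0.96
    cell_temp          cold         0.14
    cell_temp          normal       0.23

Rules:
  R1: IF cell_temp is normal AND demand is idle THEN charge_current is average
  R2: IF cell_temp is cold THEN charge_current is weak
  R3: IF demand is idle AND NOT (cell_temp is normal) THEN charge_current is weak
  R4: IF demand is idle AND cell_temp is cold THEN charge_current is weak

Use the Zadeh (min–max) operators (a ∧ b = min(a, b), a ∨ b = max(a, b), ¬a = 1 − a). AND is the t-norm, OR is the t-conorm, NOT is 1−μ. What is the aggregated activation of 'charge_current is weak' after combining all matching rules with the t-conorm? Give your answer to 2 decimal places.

0.77

R1: normal=0.23, idle=0.83; AND[min(a, b)] → w = 0.23
R2: cold=0.14 → w = 0.14
R3: idle=0.83, ¬normal=1−0.23=0.77; AND[min(a, b)] → w = 0.77
R4: idle=0.83, cold=0.14; AND[min(a, b)] → w = 0.14
Rules with consequent 'weak': {R2, R3, R4} → strengths 0.14, 0.77, 0.14
Aggregate via t-conorm [max(a, b)]: 0.77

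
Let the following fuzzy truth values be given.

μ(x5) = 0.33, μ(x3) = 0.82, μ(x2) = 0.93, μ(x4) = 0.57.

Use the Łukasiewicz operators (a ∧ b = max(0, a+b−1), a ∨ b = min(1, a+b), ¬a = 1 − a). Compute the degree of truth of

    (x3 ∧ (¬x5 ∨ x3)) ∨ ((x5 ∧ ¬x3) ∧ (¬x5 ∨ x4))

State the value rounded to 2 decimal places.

¬x5 = 1 − 0.33 = 0.67
¬x5 ∨ x3 = min(1, a+b) on (0.67, 0.82) = 1.00
x3 ∧ (¬x5 ∨ x3) = max(0, a+b−1) on (0.82, 1.00) = 0.82
¬x3 = 1 − 0.82 = 0.18
x5 ∧ ¬x3 = max(0, a+b−1) on (0.33, 0.18) = 0.00
¬x5 = 1 − 0.33 = 0.67
¬x5 ∨ x4 = min(1, a+b) on (0.67, 0.57) = 1.00
(x5 ∧ ¬x3) ∧ (¬x5 ∨ x4) = max(0, a+b−1) on (0.00, 1.00) = 0.00
(x3 ∧ (¬x5 ∨ x3)) ∨ ((x5 ∧ ¬x3) ∧ (¬x5 ∨ x4)) = min(1, a+b) on (0.82, 0.00) = 0.82

0.82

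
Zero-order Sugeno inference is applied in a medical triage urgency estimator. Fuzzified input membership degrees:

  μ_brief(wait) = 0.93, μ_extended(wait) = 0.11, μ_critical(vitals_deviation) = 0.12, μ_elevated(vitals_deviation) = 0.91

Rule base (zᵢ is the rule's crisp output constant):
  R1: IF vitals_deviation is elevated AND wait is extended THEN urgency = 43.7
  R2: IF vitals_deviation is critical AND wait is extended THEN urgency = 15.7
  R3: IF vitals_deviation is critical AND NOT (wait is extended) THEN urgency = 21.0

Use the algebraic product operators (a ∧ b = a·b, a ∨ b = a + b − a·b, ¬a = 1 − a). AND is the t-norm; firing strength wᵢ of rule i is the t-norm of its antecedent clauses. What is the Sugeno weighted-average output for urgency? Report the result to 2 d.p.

31.01

R1 (z=43.7): elevated=0.91, extended=0.11; AND[a·b] → w = 0.1001
R2 (z=15.7): critical=0.12, extended=0.11; AND[a·b] → w = 0.0132
R3 (z=21.0): critical=0.12, ¬extended=1−0.11=0.89; AND[a·b] → w = 0.1068
Weighted average = (0.1001·43.7 + 0.0132·15.7 + 0.1068·21.0) / (0.1001 + 0.0132 + 0.1068)
  = 6.8244 / 0.2201 = 31.01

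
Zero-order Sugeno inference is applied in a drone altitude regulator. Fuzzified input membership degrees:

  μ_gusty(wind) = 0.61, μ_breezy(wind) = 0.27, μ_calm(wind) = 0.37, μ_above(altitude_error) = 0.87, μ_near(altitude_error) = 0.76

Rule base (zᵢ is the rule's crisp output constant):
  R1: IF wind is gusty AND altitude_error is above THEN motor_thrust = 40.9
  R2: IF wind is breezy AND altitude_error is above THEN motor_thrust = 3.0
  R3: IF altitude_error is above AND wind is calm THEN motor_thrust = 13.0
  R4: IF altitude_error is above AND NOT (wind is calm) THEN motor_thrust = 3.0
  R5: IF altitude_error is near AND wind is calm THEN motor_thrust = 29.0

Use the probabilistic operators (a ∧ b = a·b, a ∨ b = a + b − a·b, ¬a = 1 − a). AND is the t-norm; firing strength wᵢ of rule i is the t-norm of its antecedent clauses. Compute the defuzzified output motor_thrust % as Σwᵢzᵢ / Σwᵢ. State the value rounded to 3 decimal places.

18.987

R1 (z=40.9): gusty=0.61, above=0.87; AND[a·b] → w = 0.5307
R2 (z=3.0): breezy=0.27, above=0.87; AND[a·b] → w = 0.2349
R3 (z=13.0): above=0.87, calm=0.37; AND[a·b] → w = 0.3219
R4 (z=3.0): above=0.87, ¬calm=1−0.37=0.63; AND[a·b] → w = 0.5481
R5 (z=29.0): near=0.76, calm=0.37; AND[a·b] → w = 0.2812
Weighted average = (0.5307·40.9 + 0.2349·3.0 + 0.3219·13.0 + 0.5481·3.0 + 0.2812·29.0) / (0.5307 + 0.2349 + 0.3219 + 0.5481 + 0.2812)
  = 36.3941 / 1.9168 = 18.987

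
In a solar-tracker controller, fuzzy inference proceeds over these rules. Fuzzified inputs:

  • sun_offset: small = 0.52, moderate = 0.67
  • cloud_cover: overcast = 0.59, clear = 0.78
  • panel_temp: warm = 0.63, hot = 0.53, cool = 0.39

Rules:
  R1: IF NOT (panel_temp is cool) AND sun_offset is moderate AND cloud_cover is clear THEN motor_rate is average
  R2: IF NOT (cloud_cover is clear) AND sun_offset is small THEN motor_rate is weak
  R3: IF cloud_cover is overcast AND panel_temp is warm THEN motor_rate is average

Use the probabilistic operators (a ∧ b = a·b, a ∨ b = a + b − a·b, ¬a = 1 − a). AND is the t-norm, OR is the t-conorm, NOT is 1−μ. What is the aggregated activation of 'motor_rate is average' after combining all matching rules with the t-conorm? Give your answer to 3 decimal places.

R1: ¬cool=1−0.39=0.61, moderate=0.67, clear=0.78; AND[a·b] → w = 0.3188
R2: ¬clear=1−0.78=0.22, small=0.52; AND[a·b] → w = 0.1144
R3: overcast=0.59, warm=0.63; AND[a·b] → w = 0.3717
Rules with consequent 'average': {R1, R3} → strengths 0.3188, 0.3717
Aggregate via t-conorm [a + b − a·b]: 0.5720

0.572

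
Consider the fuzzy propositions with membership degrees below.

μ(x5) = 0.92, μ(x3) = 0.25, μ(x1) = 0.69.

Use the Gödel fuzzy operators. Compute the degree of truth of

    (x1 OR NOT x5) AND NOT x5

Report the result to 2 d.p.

0.08

NOT x5 = 1 − 0.92 = 0.08
x1 OR NOT x5 = max(a, b) on (0.69, 0.08) = 0.69
NOT x5 = 1 − 0.92 = 0.08
(x1 OR NOT x5) AND NOT x5 = min(a, b) on (0.69, 0.08) = 0.08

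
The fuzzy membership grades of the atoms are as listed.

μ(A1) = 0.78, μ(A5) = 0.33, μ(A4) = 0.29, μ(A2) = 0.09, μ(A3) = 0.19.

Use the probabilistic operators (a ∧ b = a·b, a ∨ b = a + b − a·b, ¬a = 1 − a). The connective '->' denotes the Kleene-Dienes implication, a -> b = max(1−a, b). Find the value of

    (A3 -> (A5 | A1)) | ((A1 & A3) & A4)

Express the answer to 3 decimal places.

A5 | A1 = a + b − a·b on (0.3300, 0.7800) = 0.8526
A3 -> (A5 | A1)  [Kleene-Dienes: max(1−a, b)] with a=0.1900, b=0.8526 → 0.8526
A1 & A3 = a·b on (0.7800, 0.1900) = 0.1482
(A1 & A3) & A4 = a·b on (0.1482, 0.2900) = 0.0430
(A3 -> (A5 | A1)) | ((A1 & A3) & A4) = a + b − a·b on (0.8526, 0.0430) = 0.8589

0.859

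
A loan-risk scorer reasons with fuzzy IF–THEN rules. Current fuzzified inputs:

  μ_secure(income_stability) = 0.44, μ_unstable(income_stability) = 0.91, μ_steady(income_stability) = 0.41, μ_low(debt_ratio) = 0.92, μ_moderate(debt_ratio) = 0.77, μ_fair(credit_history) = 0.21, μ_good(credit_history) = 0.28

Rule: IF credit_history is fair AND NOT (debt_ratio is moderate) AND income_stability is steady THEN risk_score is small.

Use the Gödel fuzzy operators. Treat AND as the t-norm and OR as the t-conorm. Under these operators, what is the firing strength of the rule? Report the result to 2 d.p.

firing strength: fair=0.21, ¬moderate=1−0.77=0.23, steady=0.41; AND[min(a, b)] → w = 0.21

0.21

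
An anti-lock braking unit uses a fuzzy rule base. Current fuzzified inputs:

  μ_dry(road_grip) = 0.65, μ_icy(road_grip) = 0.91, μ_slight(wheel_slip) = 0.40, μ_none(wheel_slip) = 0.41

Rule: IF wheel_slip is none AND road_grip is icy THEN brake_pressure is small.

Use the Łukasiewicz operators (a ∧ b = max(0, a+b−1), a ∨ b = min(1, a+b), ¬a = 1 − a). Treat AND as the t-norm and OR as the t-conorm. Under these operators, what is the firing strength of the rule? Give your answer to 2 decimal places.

0.32

firing strength: none=0.41, icy=0.91; AND[max(0, a+b−1)] → w = 0.32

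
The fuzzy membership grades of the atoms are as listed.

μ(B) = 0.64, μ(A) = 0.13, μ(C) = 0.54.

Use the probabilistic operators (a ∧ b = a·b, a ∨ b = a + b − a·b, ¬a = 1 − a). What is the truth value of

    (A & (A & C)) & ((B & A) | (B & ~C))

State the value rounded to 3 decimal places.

0.003

A & C = a·b on (0.1300, 0.5400) = 0.0702
A & (A & C) = a·b on (0.1300, 0.0702) = 0.0091
B & A = a·b on (0.6400, 0.1300) = 0.0832
~C = 1 − 0.5400 = 0.4600
B & ~C = a·b on (0.6400, 0.4600) = 0.2944
(B & A) | (B & ~C) = a + b − a·b on (0.0832, 0.2944) = 0.3531
(A & (A & C)) & ((B & A) | (B & ~C)) = a·b on (0.0091, 0.3531) = 0.0032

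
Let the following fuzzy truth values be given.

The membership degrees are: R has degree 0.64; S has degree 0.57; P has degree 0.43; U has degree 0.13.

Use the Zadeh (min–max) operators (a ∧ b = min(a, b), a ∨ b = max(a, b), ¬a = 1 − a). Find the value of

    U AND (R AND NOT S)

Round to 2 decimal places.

0.13

NOT S = 1 − 0.57 = 0.43
R AND NOT S = min(a, b) on (0.64, 0.43) = 0.43
U AND (R AND NOT S) = min(a, b) on (0.13, 0.43) = 0.13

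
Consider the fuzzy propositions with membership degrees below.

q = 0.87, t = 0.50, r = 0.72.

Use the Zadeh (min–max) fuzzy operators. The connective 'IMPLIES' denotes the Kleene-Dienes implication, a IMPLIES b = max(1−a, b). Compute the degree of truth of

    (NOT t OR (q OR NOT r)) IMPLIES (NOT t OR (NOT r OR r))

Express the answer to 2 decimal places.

NOT t = 1 − 0.50 = 0.50
NOT r = 1 − 0.72 = 0.28
q OR NOT r = max(a, b) on (0.87, 0.28) = 0.87
NOT t OR (q OR NOT r) = max(a, b) on (0.50, 0.87) = 0.87
NOT t = 1 − 0.50 = 0.50
NOT r = 1 − 0.72 = 0.28
NOT r OR r = max(a, b) on (0.28, 0.72) = 0.72
NOT t OR (NOT r OR r) = max(a, b) on (0.50, 0.72) = 0.72
(NOT t OR (q OR NOT r)) IMPLIES (NOT t OR (NOT r OR r))  [Kleene-Dienes: max(1−a, b)] with a=0.87, b=0.72 → 0.72

0.72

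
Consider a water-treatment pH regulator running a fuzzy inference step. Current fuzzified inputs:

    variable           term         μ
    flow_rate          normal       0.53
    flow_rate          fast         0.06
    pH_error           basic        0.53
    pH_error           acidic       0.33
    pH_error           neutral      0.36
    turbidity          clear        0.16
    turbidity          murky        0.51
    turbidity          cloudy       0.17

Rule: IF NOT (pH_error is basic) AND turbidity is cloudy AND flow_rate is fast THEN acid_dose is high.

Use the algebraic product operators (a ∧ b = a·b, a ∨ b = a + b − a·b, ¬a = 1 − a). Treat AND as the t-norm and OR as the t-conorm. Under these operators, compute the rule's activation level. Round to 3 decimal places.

0.005

firing strength: ¬basic=1−0.53=0.47, cloudy=0.17, fast=0.06; AND[a·b] → w = 0.0048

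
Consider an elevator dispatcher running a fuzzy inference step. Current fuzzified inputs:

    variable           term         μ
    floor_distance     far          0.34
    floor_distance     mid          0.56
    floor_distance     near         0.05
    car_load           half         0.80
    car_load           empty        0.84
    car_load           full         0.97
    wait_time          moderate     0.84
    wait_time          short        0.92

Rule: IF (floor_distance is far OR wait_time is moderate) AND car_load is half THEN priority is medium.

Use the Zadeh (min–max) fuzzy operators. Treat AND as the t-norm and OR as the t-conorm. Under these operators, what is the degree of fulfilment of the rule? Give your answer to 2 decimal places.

firing strength: (far=0.34 OR moderate=0.84) = 0.84; AND[min(a, b)] with half=0.80 → w = 0.80

0.80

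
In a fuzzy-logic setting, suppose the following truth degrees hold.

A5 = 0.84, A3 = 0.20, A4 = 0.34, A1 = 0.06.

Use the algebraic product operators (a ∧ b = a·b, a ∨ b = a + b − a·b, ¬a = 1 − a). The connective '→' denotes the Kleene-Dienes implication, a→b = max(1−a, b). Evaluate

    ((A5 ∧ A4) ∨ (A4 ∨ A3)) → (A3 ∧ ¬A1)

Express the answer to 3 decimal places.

0.377

A5 ∧ A4 = a·b on (0.8400, 0.3400) = 0.2856
A4 ∨ A3 = a + b − a·b on (0.3400, 0.2000) = 0.4720
(A5 ∧ A4) ∨ (A4 ∨ A3) = a + b − a·b on (0.2856, 0.4720) = 0.6228
¬A1 = 1 − 0.0600 = 0.9400
A3 ∧ ¬A1 = a·b on (0.2000, 0.9400) = 0.1880
((A5 ∧ A4) ∨ (A4 ∨ A3)) → (A3 ∧ ¬A1)  [Kleene-Dienes: max(1−a, b)] with a=0.6228, b=0.1880 → 0.3772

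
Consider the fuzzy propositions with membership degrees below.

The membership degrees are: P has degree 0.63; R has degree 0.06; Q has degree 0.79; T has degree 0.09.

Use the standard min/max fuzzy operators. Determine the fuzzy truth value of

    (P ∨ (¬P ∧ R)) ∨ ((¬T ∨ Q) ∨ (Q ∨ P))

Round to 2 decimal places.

0.91

¬P = 1 − 0.63 = 0.37
¬P ∧ R = min(a, b) on (0.37, 0.06) = 0.06
P ∨ (¬P ∧ R) = max(a, b) on (0.63, 0.06) = 0.63
¬T = 1 − 0.09 = 0.91
¬T ∨ Q = max(a, b) on (0.91, 0.79) = 0.91
Q ∨ P = max(a, b) on (0.79, 0.63) = 0.79
(¬T ∨ Q) ∨ (Q ∨ P) = max(a, b) on (0.91, 0.79) = 0.91
(P ∨ (¬P ∧ R)) ∨ ((¬T ∨ Q) ∨ (Q ∨ P)) = max(a, b) on (0.63, 0.91) = 0.91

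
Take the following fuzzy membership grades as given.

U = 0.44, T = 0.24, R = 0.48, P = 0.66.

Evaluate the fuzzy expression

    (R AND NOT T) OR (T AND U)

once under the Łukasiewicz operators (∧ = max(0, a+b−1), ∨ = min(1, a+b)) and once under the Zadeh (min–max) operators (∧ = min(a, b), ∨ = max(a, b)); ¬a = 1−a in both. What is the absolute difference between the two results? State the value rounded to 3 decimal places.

0.240

Under Łukasiewicz:
  NOT T = 1 − 0.24 = 0.76
  R AND NOT T = max(0, a+b−1) on (0.48, 0.76) = 0.24
  T AND U = max(0, a+b−1) on (0.24, 0.44) = 0.00
  (R AND NOT T) OR (T AND U) = min(1, a+b) on (0.24, 0.00) = 0.24
  → value = 0.2400
Under Zadeh (min–max):
  NOT T = 1 − 0.24 = 0.76
  R AND NOT T = min(a, b) on (0.48, 0.76) = 0.48
  T AND U = min(a, b) on (0.24, 0.44) = 0.24
  (R AND NOT T) OR (T AND U) = max(a, b) on (0.48, 0.24) = 0.48
  → value = 0.4800
|0.2400 − 0.4800| = 0.240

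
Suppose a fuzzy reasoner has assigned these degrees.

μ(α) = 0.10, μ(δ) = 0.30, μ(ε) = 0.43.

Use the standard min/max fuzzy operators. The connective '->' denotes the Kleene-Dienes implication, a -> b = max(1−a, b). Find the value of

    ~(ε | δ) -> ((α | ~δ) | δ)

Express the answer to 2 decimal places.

0.70

ε | δ = max(a, b) on (0.43, 0.30) = 0.43
~(ε | δ) = 1 − 0.43 = 0.57
~δ = 1 − 0.30 = 0.70
α | ~δ = max(a, b) on (0.10, 0.70) = 0.70
(α | ~δ) | δ = max(a, b) on (0.70, 0.30) = 0.70
~(ε | δ) -> ((α | ~δ) | δ)  [Kleene-Dienes: max(1−a, b)] with a=0.57, b=0.70 → 0.70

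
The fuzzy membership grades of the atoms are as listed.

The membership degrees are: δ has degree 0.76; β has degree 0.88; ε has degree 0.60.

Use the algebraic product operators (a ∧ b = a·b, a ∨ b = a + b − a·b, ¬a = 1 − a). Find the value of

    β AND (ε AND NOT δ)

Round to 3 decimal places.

NOT δ = 1 − 0.7600 = 0.2400
ε AND NOT δ = a·b on (0.6000, 0.2400) = 0.1440
β AND (ε AND NOT δ) = a·b on (0.8800, 0.1440) = 0.1267

0.127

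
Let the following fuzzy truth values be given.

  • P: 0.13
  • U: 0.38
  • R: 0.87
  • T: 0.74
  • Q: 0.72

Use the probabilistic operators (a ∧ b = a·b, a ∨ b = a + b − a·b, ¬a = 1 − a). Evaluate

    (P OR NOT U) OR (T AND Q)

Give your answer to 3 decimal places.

0.846

NOT U = 1 − 0.3800 = 0.6200
P OR NOT U = a + b − a·b on (0.1300, 0.6200) = 0.6694
T AND Q = a·b on (0.7400, 0.7200) = 0.5328
(P OR NOT U) OR (T AND Q) = a + b − a·b on (0.6694, 0.5328) = 0.8455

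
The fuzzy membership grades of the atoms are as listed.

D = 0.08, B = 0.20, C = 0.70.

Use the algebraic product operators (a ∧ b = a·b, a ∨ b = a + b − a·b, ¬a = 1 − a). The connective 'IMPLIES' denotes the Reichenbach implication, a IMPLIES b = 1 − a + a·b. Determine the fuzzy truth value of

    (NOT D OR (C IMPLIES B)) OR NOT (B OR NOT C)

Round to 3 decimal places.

0.980

NOT D = 1 − 0.0800 = 0.9200
C IMPLIES B  [Reichenbach: 1 − a + a·b] with a=0.7000, b=0.2000 → 0.4400
NOT D OR (C IMPLIES B) = a + b − a·b on (0.9200, 0.4400) = 0.9552
NOT C = 1 − 0.7000 = 0.3000
B OR NOT C = a + b − a·b on (0.2000, 0.3000) = 0.4400
NOT (B OR NOT C) = 1 − 0.4400 = 0.5600
(NOT D OR (C IMPLIES B)) OR NOT (B OR NOT C) = a + b − a·b on (0.9552, 0.5600) = 0.9803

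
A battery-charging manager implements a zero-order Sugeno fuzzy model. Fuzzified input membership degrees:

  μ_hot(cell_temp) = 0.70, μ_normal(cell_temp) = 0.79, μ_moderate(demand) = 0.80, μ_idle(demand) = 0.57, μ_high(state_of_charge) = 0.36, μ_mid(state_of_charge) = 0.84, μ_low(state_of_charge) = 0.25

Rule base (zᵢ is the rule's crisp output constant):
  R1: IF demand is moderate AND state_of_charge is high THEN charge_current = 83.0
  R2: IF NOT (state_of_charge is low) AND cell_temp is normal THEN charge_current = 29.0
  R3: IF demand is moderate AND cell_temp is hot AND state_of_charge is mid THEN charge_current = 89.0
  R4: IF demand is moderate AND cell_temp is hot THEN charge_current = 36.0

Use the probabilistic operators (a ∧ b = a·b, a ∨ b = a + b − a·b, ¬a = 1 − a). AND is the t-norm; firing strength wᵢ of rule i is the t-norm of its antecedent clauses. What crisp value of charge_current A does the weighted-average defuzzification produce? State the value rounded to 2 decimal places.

R1 (z=83.0): moderate=0.80, high=0.36; AND[a·b] → w = 0.2880
R2 (z=29.0): ¬low=1−0.25=0.75, normal=0.79; AND[a·b] → w = 0.5925
R3 (z=89.0): moderate=0.80, hot=0.70, mid=0.84; AND[a·b] → w = 0.4704
R4 (z=36.0): moderate=0.80, hot=0.70; AND[a·b] → w = 0.5600
Weighted average = (0.2880·83.0 + 0.5925·29.0 + 0.4704·89.0 + 0.5600·36.0) / (0.2880 + 0.5925 + 0.4704 + 0.5600)
  = 103.1121 / 1.9109 = 53.96

53.96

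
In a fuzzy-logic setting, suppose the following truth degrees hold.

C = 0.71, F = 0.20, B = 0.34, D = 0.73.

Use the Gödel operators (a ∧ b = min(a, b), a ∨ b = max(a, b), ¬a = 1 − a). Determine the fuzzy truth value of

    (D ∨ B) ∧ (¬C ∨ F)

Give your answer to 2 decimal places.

0.29

D ∨ B = max(a, b) on (0.73, 0.34) = 0.73
¬C = 1 − 0.71 = 0.29
¬C ∨ F = max(a, b) on (0.29, 0.20) = 0.29
(D ∨ B) ∧ (¬C ∨ F) = min(a, b) on (0.73, 0.29) = 0.29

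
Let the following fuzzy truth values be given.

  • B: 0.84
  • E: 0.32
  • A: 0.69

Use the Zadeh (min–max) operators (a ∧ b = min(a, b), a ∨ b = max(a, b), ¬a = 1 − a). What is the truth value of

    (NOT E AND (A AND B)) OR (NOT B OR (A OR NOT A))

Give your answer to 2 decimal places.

NOT E = 1 − 0.32 = 0.68
A AND B = min(a, b) on (0.69, 0.84) = 0.69
NOT E AND (A AND B) = min(a, b) on (0.68, 0.69) = 0.68
NOT B = 1 − 0.84 = 0.16
NOT A = 1 − 0.69 = 0.31
A OR NOT A = max(a, b) on (0.69, 0.31) = 0.69
NOT B OR (A OR NOT A) = max(a, b) on (0.16, 0.69) = 0.69
(NOT E AND (A AND B)) OR (NOT B OR (A OR NOT A)) = max(a, b) on (0.68, 0.69) = 0.69

0.69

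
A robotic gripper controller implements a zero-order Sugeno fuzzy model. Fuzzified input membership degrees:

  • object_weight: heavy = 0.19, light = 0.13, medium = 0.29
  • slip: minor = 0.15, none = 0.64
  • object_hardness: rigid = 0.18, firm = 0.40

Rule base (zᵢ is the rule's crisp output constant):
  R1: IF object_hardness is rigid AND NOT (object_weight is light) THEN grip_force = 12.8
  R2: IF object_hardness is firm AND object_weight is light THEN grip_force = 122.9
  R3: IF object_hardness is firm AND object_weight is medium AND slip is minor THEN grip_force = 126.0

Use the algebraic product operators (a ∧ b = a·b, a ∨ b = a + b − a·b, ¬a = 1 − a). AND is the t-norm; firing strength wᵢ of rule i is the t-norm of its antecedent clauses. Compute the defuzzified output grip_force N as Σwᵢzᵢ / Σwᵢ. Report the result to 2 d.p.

46.85

R1 (z=12.8): rigid=0.18, ¬light=1−0.13=0.87; AND[a·b] → w = 0.1566
R2 (z=122.9): firm=0.40, light=0.13; AND[a·b] → w = 0.0520
R3 (z=126.0): firm=0.40, medium=0.29, minor=0.15; AND[a·b] → w = 0.0174
Weighted average = (0.1566·12.8 + 0.0520·122.9 + 0.0174·126.0) / (0.1566 + 0.0520 + 0.0174)
  = 10.5877 / 0.2260 = 46.85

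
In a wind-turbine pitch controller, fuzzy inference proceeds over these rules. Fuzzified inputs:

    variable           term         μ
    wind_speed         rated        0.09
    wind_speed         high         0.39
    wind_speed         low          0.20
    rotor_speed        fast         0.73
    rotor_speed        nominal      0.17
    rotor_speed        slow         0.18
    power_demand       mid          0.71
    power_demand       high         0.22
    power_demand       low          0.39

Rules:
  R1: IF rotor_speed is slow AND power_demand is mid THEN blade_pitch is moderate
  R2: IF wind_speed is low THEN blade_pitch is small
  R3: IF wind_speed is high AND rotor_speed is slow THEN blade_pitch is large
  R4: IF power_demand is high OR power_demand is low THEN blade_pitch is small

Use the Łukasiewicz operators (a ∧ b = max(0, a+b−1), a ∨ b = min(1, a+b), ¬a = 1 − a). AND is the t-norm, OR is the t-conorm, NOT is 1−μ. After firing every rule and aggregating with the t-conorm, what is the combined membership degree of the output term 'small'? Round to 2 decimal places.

0.81

R1: slow=0.18, mid=0.71; AND[max(0, a+b−1)] → w = 0.00
R2: low=0.20 → w = 0.20
R3: high=0.39, slow=0.18; AND[max(0, a+b−1)] → w = 0.00
R4: high=0.22, low=0.39; OR[min(1, a+b)] → w = 0.61
Rules with consequent 'small': {R2, R4} → strengths 0.20, 0.61
Aggregate via t-conorm [min(1, a+b)]: 0.81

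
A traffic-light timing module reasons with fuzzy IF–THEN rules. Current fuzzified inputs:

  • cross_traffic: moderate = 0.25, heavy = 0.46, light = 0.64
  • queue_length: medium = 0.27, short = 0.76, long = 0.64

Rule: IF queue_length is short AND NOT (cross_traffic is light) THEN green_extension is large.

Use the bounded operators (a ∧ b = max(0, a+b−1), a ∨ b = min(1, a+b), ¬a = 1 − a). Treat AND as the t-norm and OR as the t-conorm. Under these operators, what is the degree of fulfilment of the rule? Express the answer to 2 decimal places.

firing strength: short=0.76, ¬light=1−0.64=0.36; AND[max(0, a+b−1)] → w = 0.12

0.12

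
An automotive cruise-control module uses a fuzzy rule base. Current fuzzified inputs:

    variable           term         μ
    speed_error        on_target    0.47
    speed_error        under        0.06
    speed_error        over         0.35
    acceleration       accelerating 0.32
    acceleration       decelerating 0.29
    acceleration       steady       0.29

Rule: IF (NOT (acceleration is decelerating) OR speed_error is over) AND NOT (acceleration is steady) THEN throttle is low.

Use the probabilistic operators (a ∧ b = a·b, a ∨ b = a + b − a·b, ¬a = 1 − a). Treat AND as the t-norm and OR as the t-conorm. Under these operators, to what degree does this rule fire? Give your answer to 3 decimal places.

0.576

firing strength: (¬decelerating=1−0.29=0.71 OR over=0.35) = 0.8115; AND[a·b] with ¬steady=1−0.29=0.71 → w = 0.5762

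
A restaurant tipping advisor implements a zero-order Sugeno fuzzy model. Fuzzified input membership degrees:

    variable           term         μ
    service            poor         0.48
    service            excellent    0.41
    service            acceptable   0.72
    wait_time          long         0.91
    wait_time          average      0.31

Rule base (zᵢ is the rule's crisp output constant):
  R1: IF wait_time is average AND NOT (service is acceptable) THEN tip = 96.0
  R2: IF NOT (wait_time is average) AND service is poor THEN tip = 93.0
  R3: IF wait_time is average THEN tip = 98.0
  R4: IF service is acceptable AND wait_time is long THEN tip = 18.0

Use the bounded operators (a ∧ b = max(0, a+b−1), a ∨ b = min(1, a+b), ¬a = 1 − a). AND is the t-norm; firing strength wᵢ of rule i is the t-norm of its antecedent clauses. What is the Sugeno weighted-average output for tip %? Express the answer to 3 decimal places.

R1 (z=96.0): average=0.31, ¬acceptable=1−0.72=0.28; AND[max(0, a+b−1)] → w = 0.00
R2 (z=93.0): ¬average=1−0.31=0.69, poor=0.48; AND[max(0, a+b−1)] → w = 0.17
R3 (z=98.0): average=0.31 → w = 0.31
R4 (z=18.0): acceptable=0.72, long=0.91; AND[max(0, a+b−1)] → w = 0.63
Weighted average = (0.00·96.0 + 0.17·93.0 + 0.31·98.0 + 0.63·18.0) / (0.00 + 0.17 + 0.31 + 0.63)
  = 57.5300 / 1.1100 = 51.829

51.829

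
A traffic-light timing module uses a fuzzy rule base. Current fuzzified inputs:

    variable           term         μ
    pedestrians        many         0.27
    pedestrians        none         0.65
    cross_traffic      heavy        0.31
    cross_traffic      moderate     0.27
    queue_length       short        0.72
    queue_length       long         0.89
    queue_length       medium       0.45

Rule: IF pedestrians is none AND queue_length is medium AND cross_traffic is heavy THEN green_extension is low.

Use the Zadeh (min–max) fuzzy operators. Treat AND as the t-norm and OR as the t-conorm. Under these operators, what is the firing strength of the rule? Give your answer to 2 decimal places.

firing strength: none=0.65, medium=0.45, heavy=0.31; AND[min(a, b)] → w = 0.31

0.31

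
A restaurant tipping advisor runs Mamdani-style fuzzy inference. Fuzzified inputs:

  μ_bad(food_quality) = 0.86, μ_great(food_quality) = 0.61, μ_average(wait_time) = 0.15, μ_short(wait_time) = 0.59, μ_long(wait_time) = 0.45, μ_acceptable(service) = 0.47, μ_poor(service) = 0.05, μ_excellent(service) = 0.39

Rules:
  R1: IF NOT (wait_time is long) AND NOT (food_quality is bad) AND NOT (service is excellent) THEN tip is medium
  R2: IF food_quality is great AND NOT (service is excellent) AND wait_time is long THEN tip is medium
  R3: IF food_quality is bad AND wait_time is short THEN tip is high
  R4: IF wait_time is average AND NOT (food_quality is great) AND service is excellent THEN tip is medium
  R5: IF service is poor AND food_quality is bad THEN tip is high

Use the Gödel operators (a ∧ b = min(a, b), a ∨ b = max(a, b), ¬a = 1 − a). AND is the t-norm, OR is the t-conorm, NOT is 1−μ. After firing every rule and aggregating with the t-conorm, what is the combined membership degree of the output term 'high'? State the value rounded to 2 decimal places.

0.59

R1: ¬long=1−0.45=0.55, ¬bad=1−0.86=0.14, ¬excellent=1−0.39=0.61; AND[min(a, b)] → w = 0.14
R2: great=0.61, ¬excellent=1−0.39=0.61, long=0.45; AND[min(a, b)] → w = 0.45
R3: bad=0.86, short=0.59; AND[min(a, b)] → w = 0.59
R4: average=0.15, ¬great=1−0.61=0.39, excellent=0.39; AND[min(a, b)] → w = 0.15
R5: poor=0.05, bad=0.86; AND[min(a, b)] → w = 0.05
Rules with consequent 'high': {R3, R5} → strengths 0.59, 0.05
Aggregate via t-conorm [max(a, b)]: 0.59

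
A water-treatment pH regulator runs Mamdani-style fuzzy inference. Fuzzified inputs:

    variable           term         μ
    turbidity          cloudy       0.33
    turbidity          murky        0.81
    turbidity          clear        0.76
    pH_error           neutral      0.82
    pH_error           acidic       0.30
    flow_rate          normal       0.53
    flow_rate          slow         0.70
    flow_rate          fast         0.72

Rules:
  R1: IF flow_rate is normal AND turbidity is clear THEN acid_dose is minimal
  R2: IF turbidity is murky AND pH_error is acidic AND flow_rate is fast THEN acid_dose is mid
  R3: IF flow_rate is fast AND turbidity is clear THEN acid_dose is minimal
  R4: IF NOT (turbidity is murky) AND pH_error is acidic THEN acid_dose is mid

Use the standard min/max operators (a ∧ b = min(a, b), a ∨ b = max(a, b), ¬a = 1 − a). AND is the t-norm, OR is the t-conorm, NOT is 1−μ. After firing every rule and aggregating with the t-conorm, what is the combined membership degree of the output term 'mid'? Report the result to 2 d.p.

R1: normal=0.53, clear=0.76; AND[min(a, b)] → w = 0.53
R2: murky=0.81, acidic=0.30, fast=0.72; AND[min(a, b)] → w = 0.30
R3: fast=0.72, clear=0.76; AND[min(a, b)] → w = 0.72
R4: ¬murky=1−0.81=0.19, acidic=0.30; AND[min(a, b)] → w = 0.19
Rules with consequent 'mid': {R2, R4} → strengths 0.30, 0.19
Aggregate via t-conorm [max(a, b)]: 0.30

0.30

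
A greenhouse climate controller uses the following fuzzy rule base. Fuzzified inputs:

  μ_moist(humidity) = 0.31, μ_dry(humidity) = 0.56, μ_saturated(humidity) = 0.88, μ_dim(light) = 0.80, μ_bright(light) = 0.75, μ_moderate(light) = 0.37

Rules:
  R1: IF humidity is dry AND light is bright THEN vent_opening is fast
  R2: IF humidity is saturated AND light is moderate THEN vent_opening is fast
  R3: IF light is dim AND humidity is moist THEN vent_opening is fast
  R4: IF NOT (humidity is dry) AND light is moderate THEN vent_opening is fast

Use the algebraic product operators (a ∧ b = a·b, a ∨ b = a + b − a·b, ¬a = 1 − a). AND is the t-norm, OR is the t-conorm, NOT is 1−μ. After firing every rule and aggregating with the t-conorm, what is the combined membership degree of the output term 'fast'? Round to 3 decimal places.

R1: dry=0.56, bright=0.75; AND[a·b] → w = 0.4200
R2: saturated=0.88, moderate=0.37; AND[a·b] → w = 0.3256
R3: dim=0.80, moist=0.31; AND[a·b] → w = 0.2480
R4: ¬dry=1−0.56=0.44, moderate=0.37; AND[a·b] → w = 0.1628
Rules with consequent 'fast': {R1, R2, R3, R4} → strengths 0.4200, 0.3256, 0.2480, 0.1628
Aggregate via t-conorm [a + b − a·b]: 0.7537

0.754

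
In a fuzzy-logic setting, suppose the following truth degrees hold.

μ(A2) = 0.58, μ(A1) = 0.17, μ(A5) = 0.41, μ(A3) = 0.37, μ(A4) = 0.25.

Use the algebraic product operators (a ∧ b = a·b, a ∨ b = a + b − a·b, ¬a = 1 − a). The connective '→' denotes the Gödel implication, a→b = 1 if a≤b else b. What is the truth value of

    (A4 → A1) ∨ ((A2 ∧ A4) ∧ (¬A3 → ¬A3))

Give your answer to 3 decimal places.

0.290

A4 → A1  [Gödel: 1 if a≤b else b] with a=0.2500, b=0.1700 → 0.1700
A2 ∧ A4 = a·b on (0.5800, 0.2500) = 0.1450
¬A3 = 1 − 0.3700 = 0.6300
¬A3 = 1 − 0.3700 = 0.6300
¬A3 → ¬A3  [Gödel: 1 if a≤b else b] with a=0.6300, b=0.6300 → 1.0000
(A2 ∧ A4) ∧ (¬A3 → ¬A3) = a·b on (0.1450, 1.0000) = 0.1450
(A4 → A1) ∨ ((A2 ∧ A4) ∧ (¬A3 → ¬A3)) = a + b − a·b on (0.1700, 0.1450) = 0.2903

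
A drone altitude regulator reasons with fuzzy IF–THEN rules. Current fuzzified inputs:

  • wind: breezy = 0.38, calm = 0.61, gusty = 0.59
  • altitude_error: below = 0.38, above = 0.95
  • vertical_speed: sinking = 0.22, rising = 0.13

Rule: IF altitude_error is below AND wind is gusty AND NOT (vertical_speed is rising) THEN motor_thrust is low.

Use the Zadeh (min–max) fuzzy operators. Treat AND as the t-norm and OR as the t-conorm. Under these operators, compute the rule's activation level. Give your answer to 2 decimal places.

firing strength: below=0.38, gusty=0.59, ¬rising=1−0.13=0.87; AND[min(a, b)] → w = 0.38

0.38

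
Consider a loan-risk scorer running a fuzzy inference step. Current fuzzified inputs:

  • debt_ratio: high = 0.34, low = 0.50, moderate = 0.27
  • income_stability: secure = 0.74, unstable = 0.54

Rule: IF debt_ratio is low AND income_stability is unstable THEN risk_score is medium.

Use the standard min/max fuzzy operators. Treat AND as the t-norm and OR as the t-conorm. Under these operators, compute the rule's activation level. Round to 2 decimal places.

0.50

firing strength: low=0.50, unstable=0.54; AND[min(a, b)] → w = 0.50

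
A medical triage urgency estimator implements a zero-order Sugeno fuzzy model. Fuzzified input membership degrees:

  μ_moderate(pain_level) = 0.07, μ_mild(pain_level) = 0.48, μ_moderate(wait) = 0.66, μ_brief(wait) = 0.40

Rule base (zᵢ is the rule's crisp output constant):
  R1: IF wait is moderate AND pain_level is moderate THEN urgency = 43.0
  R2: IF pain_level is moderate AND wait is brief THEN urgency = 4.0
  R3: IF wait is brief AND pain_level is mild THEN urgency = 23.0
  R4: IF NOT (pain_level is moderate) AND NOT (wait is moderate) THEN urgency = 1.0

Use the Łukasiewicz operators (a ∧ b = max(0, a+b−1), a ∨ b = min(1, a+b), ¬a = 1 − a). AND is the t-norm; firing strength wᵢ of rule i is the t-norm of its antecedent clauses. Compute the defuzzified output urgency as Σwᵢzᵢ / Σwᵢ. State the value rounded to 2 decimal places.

R1 (z=43.0): moderate=0.66, moderate=0.07; AND[max(0, a+b−1)] → w = 0.00
R2 (z=4.0): moderate=0.07, brief=0.40; AND[max(0, a+b−1)] → w = 0.00
R3 (z=23.0): brief=0.40, mild=0.48; AND[max(0, a+b−1)] → w = 0.00
R4 (z=1.0): ¬moderate=1−0.07=0.93, ¬moderate=1−0.66=0.34; AND[max(0, a+b−1)] → w = 0.27
Weighted average = (0.00·43.0 + 0.00·4.0 + 0.00·23.0 + 0.27·1.0) / (0.00 + 0.00 + 0.00 + 0.27)
  = 0.2700 / 0.2700 = 1.00

1.00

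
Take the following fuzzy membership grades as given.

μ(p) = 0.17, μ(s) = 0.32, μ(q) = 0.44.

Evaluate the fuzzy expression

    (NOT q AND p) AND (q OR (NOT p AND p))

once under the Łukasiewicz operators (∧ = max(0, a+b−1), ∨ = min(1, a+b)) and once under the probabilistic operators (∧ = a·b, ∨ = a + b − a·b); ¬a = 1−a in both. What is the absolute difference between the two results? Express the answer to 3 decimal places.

Under Łukasiewicz:
  NOT q = 1 − 0.44 = 0.56
  NOT q AND p = max(0, a+b−1) on (0.56, 0.17) = 0.00
  NOT p = 1 − 0.17 = 0.83
  NOT p AND p = max(0, a+b−1) on (0.83, 0.17) = 0.00
  q OR (NOT p AND p) = min(1, a+b) on (0.44, 0.00) = 0.44
  (NOT q AND p) AND (q OR (NOT p AND p)) = max(0, a+b−1) on (0.00, 0.44) = 0.00
  → value = 0.0000
Under probabilistic:
  NOT q = 1 − 0.4400 = 0.5600
  NOT q AND p = a·b on (0.5600, 0.1700) = 0.0952
  NOT p = 1 − 0.1700 = 0.8300
  NOT p AND p = a·b on (0.8300, 0.1700) = 0.1411
  q OR (NOT p AND p) = a + b − a·b on (0.4400, 0.1411) = 0.5190
  (NOT q AND p) AND (q OR (NOT p AND p)) = a·b on (0.0952, 0.5190) = 0.0494
  → value = 0.0494
|0.0000 − 0.0494| = 0.049

0.049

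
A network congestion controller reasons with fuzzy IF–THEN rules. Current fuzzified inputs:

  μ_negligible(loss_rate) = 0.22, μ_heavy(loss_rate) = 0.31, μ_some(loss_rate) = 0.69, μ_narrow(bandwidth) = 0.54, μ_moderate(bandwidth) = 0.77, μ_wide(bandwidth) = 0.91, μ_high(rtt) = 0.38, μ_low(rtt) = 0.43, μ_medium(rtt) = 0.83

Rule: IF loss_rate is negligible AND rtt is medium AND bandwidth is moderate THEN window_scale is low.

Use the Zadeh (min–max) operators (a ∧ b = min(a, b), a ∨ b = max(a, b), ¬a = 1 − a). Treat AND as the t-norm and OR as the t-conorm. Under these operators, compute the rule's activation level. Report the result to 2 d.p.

firing strength: negligible=0.22, medium=0.83, moderate=0.77; AND[min(a, b)] → w = 0.22

0.22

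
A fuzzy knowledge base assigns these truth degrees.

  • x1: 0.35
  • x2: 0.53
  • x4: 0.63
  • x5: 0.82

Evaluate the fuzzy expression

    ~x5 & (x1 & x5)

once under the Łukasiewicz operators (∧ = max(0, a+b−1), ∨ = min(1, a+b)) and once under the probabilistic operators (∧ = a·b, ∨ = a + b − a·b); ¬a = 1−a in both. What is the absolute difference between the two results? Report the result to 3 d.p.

Under Łukasiewicz:
  ~x5 = 1 − 0.82 = 0.18
  x1 & x5 = max(0, a+b−1) on (0.35, 0.82) = 0.17
  ~x5 & (x1 & x5) = max(0, a+b−1) on (0.18, 0.17) = 0.00
  → value = 0.0000
Under probabilistic:
  ~x5 = 1 − 0.8200 = 0.1800
  x1 & x5 = a·b on (0.3500, 0.8200) = 0.2870
  ~x5 & (x1 & x5) = a·b on (0.1800, 0.2870) = 0.0517
  → value = 0.0517
|0.0000 − 0.0517| = 0.052

0.052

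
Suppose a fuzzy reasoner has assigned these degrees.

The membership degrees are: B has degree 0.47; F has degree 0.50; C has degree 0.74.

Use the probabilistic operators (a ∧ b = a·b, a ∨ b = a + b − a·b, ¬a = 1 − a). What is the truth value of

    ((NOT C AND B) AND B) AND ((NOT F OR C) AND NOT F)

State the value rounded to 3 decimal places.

0.025

NOT C = 1 − 0.7400 = 0.2600
NOT C AND B = a·b on (0.2600, 0.4700) = 0.1222
(NOT C AND B) AND B = a·b on (0.1222, 0.4700) = 0.0574
NOT F = 1 − 0.5000 = 0.5000
NOT F OR C = a + b − a·b on (0.5000, 0.7400) = 0.8700
NOT F = 1 − 0.5000 = 0.5000
(NOT F OR C) AND NOT F = a·b on (0.8700, 0.5000) = 0.4350
((NOT C AND B) AND B) AND ((NOT F OR C) AND NOT F) = a·b on (0.0574, 0.4350) = 0.0250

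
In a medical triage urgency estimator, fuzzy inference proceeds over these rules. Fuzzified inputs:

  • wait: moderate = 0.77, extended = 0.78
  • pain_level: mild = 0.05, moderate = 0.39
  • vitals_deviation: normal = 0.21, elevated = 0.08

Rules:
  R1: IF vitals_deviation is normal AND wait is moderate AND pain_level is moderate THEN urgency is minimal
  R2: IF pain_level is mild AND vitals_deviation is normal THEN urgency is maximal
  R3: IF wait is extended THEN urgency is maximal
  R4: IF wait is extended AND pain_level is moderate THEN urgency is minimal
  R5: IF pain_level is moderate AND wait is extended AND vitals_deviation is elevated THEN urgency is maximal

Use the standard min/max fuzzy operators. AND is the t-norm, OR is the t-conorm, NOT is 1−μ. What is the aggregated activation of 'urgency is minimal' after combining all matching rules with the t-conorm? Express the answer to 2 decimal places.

R1: normal=0.21, moderate=0.77, moderate=0.39; AND[min(a, b)] → w = 0.21
R2: mild=0.05, normal=0.21; AND[min(a, b)] → w = 0.05
R3: extended=0.78 → w = 0.78
R4: extended=0.78, moderate=0.39; AND[min(a, b)] → w = 0.39
R5: moderate=0.39, extended=0.78, elevated=0.08; AND[min(a, b)] → w = 0.08
Rules with consequent 'minimal': {R1, R4} → strengths 0.21, 0.39
Aggregate via t-conorm [max(a, b)]: 0.39

0.39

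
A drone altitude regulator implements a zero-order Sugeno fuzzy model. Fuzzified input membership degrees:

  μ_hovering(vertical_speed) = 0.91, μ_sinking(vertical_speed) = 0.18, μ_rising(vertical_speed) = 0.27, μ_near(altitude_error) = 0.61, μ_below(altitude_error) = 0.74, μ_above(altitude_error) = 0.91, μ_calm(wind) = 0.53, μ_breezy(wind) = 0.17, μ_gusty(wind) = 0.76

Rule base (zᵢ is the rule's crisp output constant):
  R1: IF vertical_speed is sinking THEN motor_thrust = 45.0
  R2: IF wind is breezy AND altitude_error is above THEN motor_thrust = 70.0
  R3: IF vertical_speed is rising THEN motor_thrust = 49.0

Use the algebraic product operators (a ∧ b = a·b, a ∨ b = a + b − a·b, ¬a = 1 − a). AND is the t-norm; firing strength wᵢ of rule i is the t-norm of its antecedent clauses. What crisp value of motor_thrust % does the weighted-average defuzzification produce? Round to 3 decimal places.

R1 (z=45.0): sinking=0.18 → w = 0.1800
R2 (z=70.0): breezy=0.17, above=0.91; AND[a·b] → w = 0.1547
R3 (z=49.0): rising=0.27 → w = 0.2700
Weighted average = (0.1800·45.0 + 0.1547·70.0 + 0.2700·49.0) / (0.1800 + 0.1547 + 0.2700)
  = 32.1590 / 0.6047 = 53.182

53.182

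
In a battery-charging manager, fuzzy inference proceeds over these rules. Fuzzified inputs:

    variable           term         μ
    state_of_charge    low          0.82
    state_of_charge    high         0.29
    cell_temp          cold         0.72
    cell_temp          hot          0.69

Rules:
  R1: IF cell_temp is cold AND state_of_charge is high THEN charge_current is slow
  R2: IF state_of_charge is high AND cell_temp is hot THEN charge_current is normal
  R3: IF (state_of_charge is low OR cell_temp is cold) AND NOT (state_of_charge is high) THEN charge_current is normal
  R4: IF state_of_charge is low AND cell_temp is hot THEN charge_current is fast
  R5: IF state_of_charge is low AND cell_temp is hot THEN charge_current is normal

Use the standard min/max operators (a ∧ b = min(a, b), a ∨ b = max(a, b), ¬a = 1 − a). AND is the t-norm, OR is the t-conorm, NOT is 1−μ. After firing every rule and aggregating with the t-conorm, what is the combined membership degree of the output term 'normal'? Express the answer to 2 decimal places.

R1: cold=0.72, high=0.29; AND[min(a, b)] → w = 0.29
R2: high=0.29, hot=0.69; AND[min(a, b)] → w = 0.29
R3: (low=0.82 OR cold=0.72) = 0.82; AND[min(a, b)] with ¬high=1−0.29=0.71 → w = 0.71
R4: low=0.82, hot=0.69; AND[min(a, b)] → w = 0.69
R5: low=0.82, hot=0.69; AND[min(a, b)] → w = 0.69
Rules with consequent 'normal': {R2, R3, R5} → strengths 0.29, 0.71, 0.69
Aggregate via t-conorm [max(a, b)]: 0.71

0.71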